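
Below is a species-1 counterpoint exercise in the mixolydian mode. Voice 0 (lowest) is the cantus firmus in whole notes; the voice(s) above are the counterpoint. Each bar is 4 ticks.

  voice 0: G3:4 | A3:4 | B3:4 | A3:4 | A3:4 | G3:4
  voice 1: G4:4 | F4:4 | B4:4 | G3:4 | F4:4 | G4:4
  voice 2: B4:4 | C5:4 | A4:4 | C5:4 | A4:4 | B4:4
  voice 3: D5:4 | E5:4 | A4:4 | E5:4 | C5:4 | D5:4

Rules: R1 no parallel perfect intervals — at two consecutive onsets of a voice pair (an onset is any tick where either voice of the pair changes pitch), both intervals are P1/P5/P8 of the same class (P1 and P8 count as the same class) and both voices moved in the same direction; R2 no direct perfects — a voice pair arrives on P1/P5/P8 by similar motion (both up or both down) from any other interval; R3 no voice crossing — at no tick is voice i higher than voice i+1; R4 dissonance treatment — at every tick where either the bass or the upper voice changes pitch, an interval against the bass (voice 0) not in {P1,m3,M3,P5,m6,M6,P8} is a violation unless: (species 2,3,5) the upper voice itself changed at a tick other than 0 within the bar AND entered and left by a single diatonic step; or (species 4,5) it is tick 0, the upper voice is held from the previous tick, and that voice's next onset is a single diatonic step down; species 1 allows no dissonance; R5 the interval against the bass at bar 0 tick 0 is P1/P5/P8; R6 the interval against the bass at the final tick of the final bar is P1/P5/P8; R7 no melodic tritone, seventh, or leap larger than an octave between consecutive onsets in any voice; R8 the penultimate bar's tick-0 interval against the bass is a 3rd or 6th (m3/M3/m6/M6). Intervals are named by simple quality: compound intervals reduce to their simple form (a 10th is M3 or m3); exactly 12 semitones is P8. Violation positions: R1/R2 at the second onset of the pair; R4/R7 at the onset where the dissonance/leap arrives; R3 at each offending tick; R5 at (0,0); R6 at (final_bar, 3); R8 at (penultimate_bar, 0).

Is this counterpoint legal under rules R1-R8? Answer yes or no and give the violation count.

No (21 violations)

bar 0: v0=G3 v1=G4 v2=B4 v3=D5 (P5)
bar 1: v0=A3 v1=F4 v2=C5 v3=E5 (P5)
bar 2: v0=B3 v1=B4 v2=A4 v3=A4 (m7)
bar 3: v0=A3 v1=G3 v2=C5 v3=E5 (P5)
bar 4: v0=A3 v1=F4 v2=A4 v3=C5 (m3)
bar 5: v0=G3 v1=G4 v2=B4 v3=D5 (P5)
  R5 @ bar0.0: opens on M3
  R1 @ bar1.0: G3/D5 P5 -> A3/E5 P5 similar
  R2 @ bar2.0: A3/F4 m6 -> B3/B4 P8 similar
  R2 @ bar2.0: C5/E5 M3 -> A4/A4 P1 similar
  R3 @ bar2.0: B4 above A4
  R4 @ bar2.0: B3/A4 m7 untreated
  R4 @ bar2.0: B3/A4 m7 untreated
  R7 @ bar2.0: F4->B4 leap 6st
  R3 @ bar2.1: B4 above A4
  R3 @ bar2.2: B4 above A4
  R3 @ bar2.3: B4 above A4
  R3 @ bar3.0: A3 above G3
  R4 @ bar3.0: A3/G3 M2 untreated
  R7 @ bar3.0: B4->G3 leap 16st
  R3 @ bar3.1: A3 above G3
  R3 @ bar3.2: A3 above G3
  R3 @ bar3.3: A3 above G3
  R7 @ bar4.0: G3->F4 leap 10st
  R8 @ bar4.0: penult P8 not 3rd/6th
  R1 @ bar5.0: F4/C5 P5 -> G4/D5 P5 similar
  R6 @ bar5.3: closes on M3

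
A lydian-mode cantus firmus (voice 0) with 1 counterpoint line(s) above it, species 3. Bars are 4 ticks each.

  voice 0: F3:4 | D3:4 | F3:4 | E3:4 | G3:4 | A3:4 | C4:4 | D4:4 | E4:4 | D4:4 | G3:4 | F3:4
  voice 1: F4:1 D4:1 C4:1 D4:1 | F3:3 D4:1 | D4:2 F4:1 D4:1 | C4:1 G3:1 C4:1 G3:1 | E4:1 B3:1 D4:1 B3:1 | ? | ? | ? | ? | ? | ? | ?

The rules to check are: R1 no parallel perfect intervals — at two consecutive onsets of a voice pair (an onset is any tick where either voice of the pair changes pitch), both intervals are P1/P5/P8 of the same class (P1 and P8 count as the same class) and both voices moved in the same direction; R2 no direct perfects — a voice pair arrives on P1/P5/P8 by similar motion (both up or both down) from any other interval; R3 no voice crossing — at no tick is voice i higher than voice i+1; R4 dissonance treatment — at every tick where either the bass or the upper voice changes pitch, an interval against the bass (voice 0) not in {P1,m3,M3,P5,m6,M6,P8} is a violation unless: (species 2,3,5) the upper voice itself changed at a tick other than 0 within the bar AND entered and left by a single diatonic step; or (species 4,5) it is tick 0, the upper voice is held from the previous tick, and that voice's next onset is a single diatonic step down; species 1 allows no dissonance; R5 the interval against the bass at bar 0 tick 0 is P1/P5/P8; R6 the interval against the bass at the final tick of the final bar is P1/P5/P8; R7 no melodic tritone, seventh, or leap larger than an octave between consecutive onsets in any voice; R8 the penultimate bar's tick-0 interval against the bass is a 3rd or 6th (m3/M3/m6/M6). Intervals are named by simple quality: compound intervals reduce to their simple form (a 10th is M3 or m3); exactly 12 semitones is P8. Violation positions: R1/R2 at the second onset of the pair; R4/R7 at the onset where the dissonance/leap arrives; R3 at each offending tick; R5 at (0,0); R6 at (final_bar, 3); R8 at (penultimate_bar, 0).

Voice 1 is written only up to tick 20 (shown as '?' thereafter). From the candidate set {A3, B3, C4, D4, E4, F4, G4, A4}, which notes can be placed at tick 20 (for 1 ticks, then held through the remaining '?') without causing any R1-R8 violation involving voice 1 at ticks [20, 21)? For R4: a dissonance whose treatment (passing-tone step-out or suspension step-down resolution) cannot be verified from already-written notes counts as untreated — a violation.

{A3, C4}

A3: legal
B3: violates R4
C4: legal
D4: violates R4
E4: violates R2
F4: violates R7
G4: violates R4
A4: violates R2,R7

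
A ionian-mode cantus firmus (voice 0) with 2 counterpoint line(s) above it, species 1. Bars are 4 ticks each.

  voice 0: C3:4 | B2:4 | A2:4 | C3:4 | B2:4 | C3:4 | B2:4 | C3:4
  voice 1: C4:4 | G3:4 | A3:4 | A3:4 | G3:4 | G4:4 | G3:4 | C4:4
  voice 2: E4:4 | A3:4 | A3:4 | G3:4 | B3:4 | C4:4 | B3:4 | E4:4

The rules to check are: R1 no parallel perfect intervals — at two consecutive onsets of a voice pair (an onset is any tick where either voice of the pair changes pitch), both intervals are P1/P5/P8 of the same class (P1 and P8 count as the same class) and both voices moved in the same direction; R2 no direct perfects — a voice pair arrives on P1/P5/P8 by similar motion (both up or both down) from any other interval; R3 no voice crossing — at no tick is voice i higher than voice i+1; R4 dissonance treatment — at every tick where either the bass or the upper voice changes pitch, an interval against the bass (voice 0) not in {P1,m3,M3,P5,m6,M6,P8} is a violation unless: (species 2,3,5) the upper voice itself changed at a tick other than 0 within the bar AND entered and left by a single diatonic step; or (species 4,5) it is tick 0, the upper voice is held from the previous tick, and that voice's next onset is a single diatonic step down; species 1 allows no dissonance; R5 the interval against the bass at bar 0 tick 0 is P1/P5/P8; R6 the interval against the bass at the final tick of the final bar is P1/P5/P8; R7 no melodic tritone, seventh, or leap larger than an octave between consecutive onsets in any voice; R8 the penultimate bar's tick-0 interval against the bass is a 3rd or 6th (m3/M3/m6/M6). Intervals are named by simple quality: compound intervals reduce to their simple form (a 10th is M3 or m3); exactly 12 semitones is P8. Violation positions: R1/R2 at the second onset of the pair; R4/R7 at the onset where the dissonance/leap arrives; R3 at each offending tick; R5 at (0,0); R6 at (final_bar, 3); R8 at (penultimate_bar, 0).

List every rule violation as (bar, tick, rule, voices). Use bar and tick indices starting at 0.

bar 0: v0=C3 v1=C4 v2=E4 downbeat M3
bar 1: v0=B2 v1=G3 v2=A3 downbeat m7
bar 2: v0=A2 v1=A3 v2=A3 downbeat P8
bar 3: v0=C3 v1=A3 v2=G3 downbeat P5
bar 4: v0=B2 v1=G3 v2=B3 downbeat P8
bar 5: v0=C3 v1=G4 v2=C4 downbeat P8
bar 6: v0=B2 v1=G3 v2=B3 downbeat P8
bar 7: v0=C3 v1=C4 v2=E4 downbeat M3
  -> R5 @ bar 0 tick 0 v(0, 2): opens on M3
  -> R4 @ bar 1 tick 0 v(0, 2): B2/A3 m7 untreated
  -> R3 @ bar 3 tick 0 v(1, 2): A3 above G3
  -> R3 @ bar 3 tick 1 v(1, 2): A3 above G3
  -> R3 @ bar 3 tick 2 v(1, 2): A3 above G3
  -> R3 @ bar 3 tick 3 v(1, 2): A3 above G3
  -> R1 @ bar 5 tick 0 v(0, 2): B2/B3 P8 -> C3/C4 P8 similar
  -> R2 @ bar 5 tick 0 v(0, 1): B2/G3 m6 -> C3/G4 P5 similar
  -> R2 @ bar 5 tick 0 v(1, 2): G3/B3 M3 -> G4/C4 P5 similar
  -> R3 @ bar 5 tick 0 v(1, 2): G4 above C4
  -> R3 @ bar 5 tick 1 v(1, 2): G4 above C4
  -> R3 @ bar 5 tick 2 v(1, 2): G4 above C4
  -> R3 @ bar 5 tick 3 v(1, 2): G4 above C4
  -> R1 @ bar 6 tick 0 v(0, 2): C3/C4 P8 -> B2/B3 P8 similar
  -> R8 @ bar 6 tick 0 v(0, 2): penult P8 not 3rd/6th
  -> R2 @ bar 7 tick 0 v(0, 1): B2/G3 m6 -> C3/C4 P8 similar
  -> R6 @ bar 7 tick 3 v(0, 2): closes on M3

(0, 0, R5, (0, 2))
(1, 0, R4, (0, 2))
(3, 0, R3, (1, 2))
(3, 1, R3, (1, 2))
(3, 2, R3, (1, 2))
(3, 3, R3, (1, 2))
(5, 0, R1, (0, 2))
(5, 0, R2, (0, 1))
(5, 0, R2, (1, 2))
(5, 0, R3, (1, 2))
(5, 1, R3, (1, 2))
(5, 2, R3, (1, 2))
(5, 3, R3, (1, 2))
(6, 0, R1, (0, 2))
(6, 0, R8, (0, 2))
(7, 0, R2, (0, 1))
(7, 3, R6, (0, 2))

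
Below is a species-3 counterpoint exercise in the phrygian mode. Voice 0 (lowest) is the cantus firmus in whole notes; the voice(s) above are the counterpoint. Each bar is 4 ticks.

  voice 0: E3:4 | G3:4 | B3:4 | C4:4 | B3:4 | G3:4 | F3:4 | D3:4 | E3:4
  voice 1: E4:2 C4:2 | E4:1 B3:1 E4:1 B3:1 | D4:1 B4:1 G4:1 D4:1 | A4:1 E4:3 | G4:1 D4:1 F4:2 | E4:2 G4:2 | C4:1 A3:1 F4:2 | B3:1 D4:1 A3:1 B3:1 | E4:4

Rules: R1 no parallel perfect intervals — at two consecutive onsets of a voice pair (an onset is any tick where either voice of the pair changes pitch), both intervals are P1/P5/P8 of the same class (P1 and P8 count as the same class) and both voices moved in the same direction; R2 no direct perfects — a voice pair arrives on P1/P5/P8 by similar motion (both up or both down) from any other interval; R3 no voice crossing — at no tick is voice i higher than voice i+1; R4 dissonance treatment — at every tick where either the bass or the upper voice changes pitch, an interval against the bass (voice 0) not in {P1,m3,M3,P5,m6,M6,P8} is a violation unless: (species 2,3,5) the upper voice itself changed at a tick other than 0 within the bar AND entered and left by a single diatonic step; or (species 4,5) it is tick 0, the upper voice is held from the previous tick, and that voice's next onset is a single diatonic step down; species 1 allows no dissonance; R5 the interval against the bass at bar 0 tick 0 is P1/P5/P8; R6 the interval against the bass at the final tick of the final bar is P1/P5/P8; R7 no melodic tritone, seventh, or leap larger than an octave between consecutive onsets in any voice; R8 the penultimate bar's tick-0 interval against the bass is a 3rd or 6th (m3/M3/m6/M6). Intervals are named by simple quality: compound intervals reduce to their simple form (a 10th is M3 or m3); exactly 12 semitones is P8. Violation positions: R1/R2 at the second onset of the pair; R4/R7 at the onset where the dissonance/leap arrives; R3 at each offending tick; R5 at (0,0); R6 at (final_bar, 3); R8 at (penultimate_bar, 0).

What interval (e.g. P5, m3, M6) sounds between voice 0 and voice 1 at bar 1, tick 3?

voice 0=G3 voice 1=B3 -> M3

M3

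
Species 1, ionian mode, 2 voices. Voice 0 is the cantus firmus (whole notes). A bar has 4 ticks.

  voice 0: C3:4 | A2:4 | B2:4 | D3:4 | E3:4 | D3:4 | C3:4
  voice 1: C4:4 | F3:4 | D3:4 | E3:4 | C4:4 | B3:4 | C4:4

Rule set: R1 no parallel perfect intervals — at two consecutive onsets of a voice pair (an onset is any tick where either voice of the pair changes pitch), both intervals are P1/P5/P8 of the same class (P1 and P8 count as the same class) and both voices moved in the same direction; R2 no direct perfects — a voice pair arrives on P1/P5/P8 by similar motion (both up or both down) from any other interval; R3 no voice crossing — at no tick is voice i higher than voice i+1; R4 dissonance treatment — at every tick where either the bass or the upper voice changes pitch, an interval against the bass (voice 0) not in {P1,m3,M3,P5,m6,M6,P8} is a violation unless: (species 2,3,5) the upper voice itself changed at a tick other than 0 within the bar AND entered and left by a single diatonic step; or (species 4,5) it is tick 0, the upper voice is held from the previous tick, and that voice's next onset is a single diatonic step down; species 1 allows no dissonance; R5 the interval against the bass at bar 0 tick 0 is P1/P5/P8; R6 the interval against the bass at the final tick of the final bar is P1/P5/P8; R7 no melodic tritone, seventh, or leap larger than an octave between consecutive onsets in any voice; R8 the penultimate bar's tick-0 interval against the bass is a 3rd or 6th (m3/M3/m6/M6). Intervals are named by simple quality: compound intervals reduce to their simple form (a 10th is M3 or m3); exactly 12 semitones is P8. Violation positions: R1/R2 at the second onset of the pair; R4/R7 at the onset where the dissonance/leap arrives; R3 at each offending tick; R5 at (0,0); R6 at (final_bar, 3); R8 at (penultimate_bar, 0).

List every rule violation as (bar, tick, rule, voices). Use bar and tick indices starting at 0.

bar 0: v0=C3 v1=C4 downbeat P8
bar 1: v0=A2 v1=F3 downbeat m6
bar 2: v0=B2 v1=D3 downbeat m3
bar 3: v0=D3 v1=E3 downbeat M2
bar 4: v0=E3 v1=C4 downbeat m6
bar 5: v0=D3 v1=B3 downbeat M6
bar 6: v0=C3 v1=C4 downbeat P8
  -> R4 @ bar 3 tick 0 v(0, 1): D3/E3 M2 untreated

(3, 0, R4, (0, 1))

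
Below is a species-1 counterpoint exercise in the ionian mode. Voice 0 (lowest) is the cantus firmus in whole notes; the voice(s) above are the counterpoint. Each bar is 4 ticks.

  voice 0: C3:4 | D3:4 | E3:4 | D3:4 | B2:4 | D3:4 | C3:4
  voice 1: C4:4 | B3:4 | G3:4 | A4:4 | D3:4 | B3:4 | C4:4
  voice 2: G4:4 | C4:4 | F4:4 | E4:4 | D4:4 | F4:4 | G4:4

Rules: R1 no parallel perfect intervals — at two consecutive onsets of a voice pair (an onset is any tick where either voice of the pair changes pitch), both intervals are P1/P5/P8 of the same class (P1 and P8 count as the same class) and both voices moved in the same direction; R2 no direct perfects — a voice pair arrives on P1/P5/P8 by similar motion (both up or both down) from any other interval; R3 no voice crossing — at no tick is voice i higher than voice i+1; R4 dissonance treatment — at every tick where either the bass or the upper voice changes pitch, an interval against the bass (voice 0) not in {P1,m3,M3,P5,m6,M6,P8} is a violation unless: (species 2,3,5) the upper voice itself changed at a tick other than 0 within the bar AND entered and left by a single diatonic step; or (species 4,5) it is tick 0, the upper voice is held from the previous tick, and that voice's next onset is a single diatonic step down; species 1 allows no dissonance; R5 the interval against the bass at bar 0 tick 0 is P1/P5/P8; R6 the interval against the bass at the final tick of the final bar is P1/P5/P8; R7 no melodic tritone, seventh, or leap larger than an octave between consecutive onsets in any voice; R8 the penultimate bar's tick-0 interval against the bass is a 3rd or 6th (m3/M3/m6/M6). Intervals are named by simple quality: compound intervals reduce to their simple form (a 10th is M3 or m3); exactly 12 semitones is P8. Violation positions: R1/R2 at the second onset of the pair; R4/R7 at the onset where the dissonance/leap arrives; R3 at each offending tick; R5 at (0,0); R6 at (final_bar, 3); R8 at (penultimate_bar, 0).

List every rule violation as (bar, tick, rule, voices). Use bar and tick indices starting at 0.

(1, 0, R4, (0, 2))
(2, 0, R4, (0, 2))
(3, 0, R3, (1, 2))
(3, 0, R4, (0, 2))
(3, 0, R7, (1,))
(3, 1, R3, (1, 2))
(3, 2, R3, (1, 2))
(3, 3, R3, (1, 2))
(4, 0, R2, (1, 2))
(4, 0, R7, (1,))
(6, 0, R2, (1, 2))

bar 0: v0=C3 v1=C4 v2=G4 downbeat P5
bar 1: v0=D3 v1=B3 v2=C4 downbeat m7
bar 2: v0=E3 v1=G3 v2=F4 downbeat m2
bar 3: v0=D3 v1=A4 v2=E4 downbeat M2
bar 4: v0=B2 v1=D3 v2=D4 downbeat m3
bar 5: v0=D3 v1=B3 v2=F4 downbeat m3
bar 6: v0=C3 v1=C4 v2=G4 downbeat P5
  -> R4 @ bar 1 tick 0 v(0, 2): D3/C4 m7 untreated
  -> R4 @ bar 2 tick 0 v(0, 2): E3/F4 m2 untreated
  -> R3 @ bar 3 tick 0 v(1, 2): A4 above E4
  -> R4 @ bar 3 tick 0 v(0, 2): D3/E4 M2 untreated
  -> R7 @ bar 3 tick 0 v(1,): G3->A4 leap 14st
  -> R3 @ bar 3 tick 1 v(1, 2): A4 above E4
  -> R3 @ bar 3 tick 2 v(1, 2): A4 above E4
  -> R3 @ bar 3 tick 3 v(1, 2): A4 above E4
  -> R2 @ bar 4 tick 0 v(1, 2): A4/E4 P4 -> D3/D4 P8 similar
  -> R7 @ bar 4 tick 0 v(1,): A4->D3 leap 19st
  -> R2 @ bar 6 tick 0 v(1, 2): B3/F4 TT -> C4/G4 P5 similar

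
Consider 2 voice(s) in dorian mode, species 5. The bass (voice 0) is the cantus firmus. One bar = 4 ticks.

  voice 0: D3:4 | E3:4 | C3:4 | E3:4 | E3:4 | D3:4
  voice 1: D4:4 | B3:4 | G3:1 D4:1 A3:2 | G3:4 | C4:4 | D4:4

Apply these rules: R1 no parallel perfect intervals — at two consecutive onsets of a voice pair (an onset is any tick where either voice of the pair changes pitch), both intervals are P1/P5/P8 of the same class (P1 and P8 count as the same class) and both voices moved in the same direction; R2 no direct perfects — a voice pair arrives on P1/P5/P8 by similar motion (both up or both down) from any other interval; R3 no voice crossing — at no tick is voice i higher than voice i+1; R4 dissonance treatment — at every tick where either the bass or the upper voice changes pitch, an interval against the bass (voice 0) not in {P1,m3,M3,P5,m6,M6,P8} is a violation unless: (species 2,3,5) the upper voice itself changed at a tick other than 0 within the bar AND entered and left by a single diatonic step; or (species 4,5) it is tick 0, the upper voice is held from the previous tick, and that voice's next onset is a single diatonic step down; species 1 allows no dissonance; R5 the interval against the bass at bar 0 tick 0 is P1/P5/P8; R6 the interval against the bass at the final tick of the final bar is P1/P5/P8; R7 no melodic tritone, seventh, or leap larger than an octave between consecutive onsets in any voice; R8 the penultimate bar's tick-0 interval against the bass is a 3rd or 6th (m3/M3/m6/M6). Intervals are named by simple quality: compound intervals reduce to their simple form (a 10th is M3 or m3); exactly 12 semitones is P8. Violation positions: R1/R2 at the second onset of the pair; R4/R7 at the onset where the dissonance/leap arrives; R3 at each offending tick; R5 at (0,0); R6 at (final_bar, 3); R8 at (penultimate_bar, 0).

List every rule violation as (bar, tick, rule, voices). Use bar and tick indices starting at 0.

bar 0: v0=D3 v1=D4 downbeat P8
bar 1: v0=E3 v1=B3 downbeat P5
bar 2: v0=C3 v1=G3 downbeat P5
bar 3: v0=E3 v1=G3 downbeat m3
bar 4: v0=E3 v1=C4 downbeat m6
bar 5: v0=D3 v1=D4 downbeat P8
  -> R1 @ bar 2 tick 0 v(0, 1): E3/B3 P5 -> C3/G3 P5 similar
  -> R4 @ bar 2 tick 1 v(0, 1): C3/D4 M2 untreated

(2, 0, R1, (0, 1))
(2, 1, R4, (0, 1))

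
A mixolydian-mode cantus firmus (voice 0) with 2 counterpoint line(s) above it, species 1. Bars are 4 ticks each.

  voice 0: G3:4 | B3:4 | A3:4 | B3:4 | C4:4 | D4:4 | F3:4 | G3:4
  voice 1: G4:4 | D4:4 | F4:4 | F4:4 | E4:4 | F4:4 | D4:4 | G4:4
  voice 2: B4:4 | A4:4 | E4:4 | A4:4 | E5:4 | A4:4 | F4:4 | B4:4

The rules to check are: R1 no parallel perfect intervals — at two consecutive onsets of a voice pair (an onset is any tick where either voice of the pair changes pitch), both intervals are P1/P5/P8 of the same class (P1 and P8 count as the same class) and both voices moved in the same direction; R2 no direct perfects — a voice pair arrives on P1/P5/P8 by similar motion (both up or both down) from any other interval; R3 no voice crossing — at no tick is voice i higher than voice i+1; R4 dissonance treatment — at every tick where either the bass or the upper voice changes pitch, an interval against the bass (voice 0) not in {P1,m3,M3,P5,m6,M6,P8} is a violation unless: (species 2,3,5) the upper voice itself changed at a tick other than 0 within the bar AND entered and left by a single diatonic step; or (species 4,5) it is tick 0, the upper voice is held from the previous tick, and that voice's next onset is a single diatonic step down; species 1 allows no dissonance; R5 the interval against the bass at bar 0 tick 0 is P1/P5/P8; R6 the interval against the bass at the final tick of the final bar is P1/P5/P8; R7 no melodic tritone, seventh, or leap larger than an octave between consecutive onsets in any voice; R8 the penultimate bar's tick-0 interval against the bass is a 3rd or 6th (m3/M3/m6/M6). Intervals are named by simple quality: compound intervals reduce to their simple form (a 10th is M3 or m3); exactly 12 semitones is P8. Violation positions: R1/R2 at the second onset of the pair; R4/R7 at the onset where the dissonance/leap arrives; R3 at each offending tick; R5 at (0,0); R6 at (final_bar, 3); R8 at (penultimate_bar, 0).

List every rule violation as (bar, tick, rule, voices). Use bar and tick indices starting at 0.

(0, 0, R5, (0, 2))
(1, 0, R2, (1, 2))
(1, 0, R4, (0, 2))
(2, 0, R2, (0, 2))
(2, 0, R3, (1, 2))
(2, 1, R3, (1, 2))
(2, 2, R3, (1, 2))
(2, 3, R3, (1, 2))
(3, 0, R4, (0, 1))
(3, 0, R4, (0, 2))
(6, 0, R2, (0, 2))
(6, 0, R8, (0, 2))
(7, 0, R2, (0, 1))
(7, 0, R7, (2,))
(7, 3, R6, (0, 2))

bar 0: v0=G3 v1=G4 v2=B4 downbeat M3
bar 1: v0=B3 v1=D4 v2=A4 downbeat m7
bar 2: v0=A3 v1=F4 v2=E4 downbeat P5
bar 3: v0=B3 v1=F4 v2=A4 downbeat m7
bar 4: v0=C4 v1=E4 v2=E5 downbeat M3
bar 5: v0=D4 v1=F4 v2=A4 downbeat P5
bar 6: v0=F3 v1=D4 v2=F4 downbeat P8
bar 7: v0=G3 v1=G4 v2=B4 downbeat M3
  -> R5 @ bar 0 tick 0 v(0, 2): opens on M3
  -> R2 @ bar 1 tick 0 v(1, 2): G4/B4 M3 -> D4/A4 P5 similar
  -> R4 @ bar 1 tick 0 v(0, 2): B3/A4 m7 untreated
  -> R2 @ bar 2 tick 0 v(0, 2): B3/A4 m7 -> A3/E4 P5 similar
  -> R3 @ bar 2 tick 0 v(1, 2): F4 above E4
  -> R3 @ bar 2 tick 1 v(1, 2): F4 above E4
  -> R3 @ bar 2 tick 2 v(1, 2): F4 above E4
  -> R3 @ bar 2 tick 3 v(1, 2): F4 above E4
  -> R4 @ bar 3 tick 0 v(0, 1): B3/F4 TT untreated
  -> R4 @ bar 3 tick 0 v(0, 2): B3/A4 m7 untreated
  -> R2 @ bar 6 tick 0 v(0, 2): D4/A4 P5 -> F3/F4 P8 similar
  -> R8 @ bar 6 tick 0 v(0, 2): penult P8 not 3rd/6th
  -> R2 @ bar 7 tick 0 v(0, 1): F3/D4 M6 -> G3/G4 P8 similar
  -> R7 @ bar 7 tick 0 v(2,): F4->B4 leap 6st
  -> R6 @ bar 7 tick 3 v(0, 2): closes on M3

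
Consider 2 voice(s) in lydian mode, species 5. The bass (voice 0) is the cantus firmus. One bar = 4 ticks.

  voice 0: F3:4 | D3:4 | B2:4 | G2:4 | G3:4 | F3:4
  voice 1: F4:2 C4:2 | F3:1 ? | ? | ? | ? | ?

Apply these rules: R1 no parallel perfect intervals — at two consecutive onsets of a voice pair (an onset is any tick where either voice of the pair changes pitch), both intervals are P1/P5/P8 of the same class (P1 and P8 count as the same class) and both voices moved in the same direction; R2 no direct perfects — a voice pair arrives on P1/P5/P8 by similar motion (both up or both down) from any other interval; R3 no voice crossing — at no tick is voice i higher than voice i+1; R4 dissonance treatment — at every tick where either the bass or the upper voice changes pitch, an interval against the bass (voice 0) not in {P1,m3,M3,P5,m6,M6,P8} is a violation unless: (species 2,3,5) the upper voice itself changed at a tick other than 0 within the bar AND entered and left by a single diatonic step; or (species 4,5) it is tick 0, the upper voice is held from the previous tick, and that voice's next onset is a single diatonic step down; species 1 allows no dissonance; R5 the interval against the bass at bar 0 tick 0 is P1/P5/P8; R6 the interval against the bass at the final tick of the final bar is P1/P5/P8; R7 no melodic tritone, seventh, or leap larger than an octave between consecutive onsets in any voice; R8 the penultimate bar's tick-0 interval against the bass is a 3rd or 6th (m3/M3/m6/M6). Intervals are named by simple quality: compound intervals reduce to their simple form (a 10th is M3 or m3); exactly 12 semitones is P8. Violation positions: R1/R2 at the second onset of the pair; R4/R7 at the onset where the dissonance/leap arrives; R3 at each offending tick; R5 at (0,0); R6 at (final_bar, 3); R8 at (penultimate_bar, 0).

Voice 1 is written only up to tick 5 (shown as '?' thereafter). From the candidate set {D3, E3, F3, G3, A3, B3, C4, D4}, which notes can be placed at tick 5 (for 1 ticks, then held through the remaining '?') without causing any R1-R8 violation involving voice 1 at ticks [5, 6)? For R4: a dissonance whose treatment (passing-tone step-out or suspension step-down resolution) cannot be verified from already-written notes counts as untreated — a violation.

D3: legal
E3: violates R4
F3: legal
G3: violates R4
A3: legal
B3: violates R7
C4: violates R4
D4: legal

{A3, D3, D4, F3}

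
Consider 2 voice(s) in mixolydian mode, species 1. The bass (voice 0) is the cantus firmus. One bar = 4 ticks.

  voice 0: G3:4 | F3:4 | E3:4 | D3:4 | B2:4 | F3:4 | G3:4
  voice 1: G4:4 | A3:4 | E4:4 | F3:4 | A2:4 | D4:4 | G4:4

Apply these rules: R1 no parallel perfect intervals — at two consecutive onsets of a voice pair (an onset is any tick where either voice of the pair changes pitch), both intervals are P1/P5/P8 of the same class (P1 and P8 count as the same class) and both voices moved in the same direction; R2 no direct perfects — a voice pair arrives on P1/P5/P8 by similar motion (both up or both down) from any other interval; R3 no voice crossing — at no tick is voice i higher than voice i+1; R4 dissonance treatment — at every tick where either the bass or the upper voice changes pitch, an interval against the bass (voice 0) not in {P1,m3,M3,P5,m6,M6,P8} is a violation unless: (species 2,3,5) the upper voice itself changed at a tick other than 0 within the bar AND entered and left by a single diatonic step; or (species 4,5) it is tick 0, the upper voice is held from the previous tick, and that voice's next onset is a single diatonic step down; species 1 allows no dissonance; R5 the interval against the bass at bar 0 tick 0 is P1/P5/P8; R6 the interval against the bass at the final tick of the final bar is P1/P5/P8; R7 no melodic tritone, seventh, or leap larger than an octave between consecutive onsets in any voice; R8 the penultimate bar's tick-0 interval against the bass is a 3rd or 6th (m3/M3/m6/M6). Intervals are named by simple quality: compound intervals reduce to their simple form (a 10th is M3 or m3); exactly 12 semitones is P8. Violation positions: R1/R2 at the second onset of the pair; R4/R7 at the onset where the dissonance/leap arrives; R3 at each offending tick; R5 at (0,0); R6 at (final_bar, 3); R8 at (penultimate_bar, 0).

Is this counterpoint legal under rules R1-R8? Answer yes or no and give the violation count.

No (10 violations)

bar 0: v0=G3 v1=G4 (P8)
bar 1: v0=F3 v1=A3 (M3)
bar 2: v0=E3 v1=E4 (P8)
bar 3: v0=D3 v1=F3 (m3)
bar 4: v0=B2 v1=A2 (M2)
bar 5: v0=F3 v1=D4 (M6)
bar 6: v0=G3 v1=G4 (P8)
  R7 @ bar1.0: G4->A3 leap 10st
  R7 @ bar3.0: E4->F3 leap 11st
  R3 @ bar4.0: B2 above A2
  R4 @ bar4.0: B2/A2 M2 untreated
  R3 @ bar4.1: B2 above A2
  R3 @ bar4.2: B2 above A2
  R3 @ bar4.3: B2 above A2
  R7 @ bar5.0: B2->F3 leap 6st
  R7 @ bar5.0: A2->D4 leap 17st
  R2 @ bar6.0: F3/D4 M6 -> G3/G4 P8 similar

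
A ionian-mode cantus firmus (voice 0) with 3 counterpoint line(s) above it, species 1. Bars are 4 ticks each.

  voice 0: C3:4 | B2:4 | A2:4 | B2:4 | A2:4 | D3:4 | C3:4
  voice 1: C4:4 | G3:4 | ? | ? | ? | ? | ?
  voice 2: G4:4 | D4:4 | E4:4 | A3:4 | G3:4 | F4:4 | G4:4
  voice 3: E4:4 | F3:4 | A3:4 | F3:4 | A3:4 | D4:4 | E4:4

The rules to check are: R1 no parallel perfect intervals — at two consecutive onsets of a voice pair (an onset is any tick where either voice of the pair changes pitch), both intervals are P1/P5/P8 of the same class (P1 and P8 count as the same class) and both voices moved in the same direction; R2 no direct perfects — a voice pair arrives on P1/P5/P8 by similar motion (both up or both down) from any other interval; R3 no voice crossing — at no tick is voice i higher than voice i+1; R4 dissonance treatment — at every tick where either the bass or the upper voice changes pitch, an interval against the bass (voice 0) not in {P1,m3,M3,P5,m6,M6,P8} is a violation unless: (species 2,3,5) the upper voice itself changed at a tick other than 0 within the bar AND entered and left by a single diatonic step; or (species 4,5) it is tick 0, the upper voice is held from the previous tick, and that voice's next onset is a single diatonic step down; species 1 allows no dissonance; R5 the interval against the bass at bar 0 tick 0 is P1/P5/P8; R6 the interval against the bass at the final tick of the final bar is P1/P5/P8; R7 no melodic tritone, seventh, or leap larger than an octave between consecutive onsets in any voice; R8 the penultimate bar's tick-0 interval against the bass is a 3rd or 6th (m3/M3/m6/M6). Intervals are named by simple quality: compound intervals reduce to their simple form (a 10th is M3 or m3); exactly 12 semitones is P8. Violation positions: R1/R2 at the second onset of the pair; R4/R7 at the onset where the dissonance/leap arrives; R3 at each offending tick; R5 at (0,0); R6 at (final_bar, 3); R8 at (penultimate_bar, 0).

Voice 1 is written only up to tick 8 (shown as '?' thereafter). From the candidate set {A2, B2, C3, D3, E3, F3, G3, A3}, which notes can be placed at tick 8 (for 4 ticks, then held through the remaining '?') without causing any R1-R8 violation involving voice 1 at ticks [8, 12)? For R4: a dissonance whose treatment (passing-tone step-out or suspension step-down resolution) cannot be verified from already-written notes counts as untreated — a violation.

A2: violates R2,R7
B2: violates R4
C3: legal
D3: violates R4
E3: violates R2
F3: legal
G3: violates R4
A3: violates R1,R2

{C3, F3}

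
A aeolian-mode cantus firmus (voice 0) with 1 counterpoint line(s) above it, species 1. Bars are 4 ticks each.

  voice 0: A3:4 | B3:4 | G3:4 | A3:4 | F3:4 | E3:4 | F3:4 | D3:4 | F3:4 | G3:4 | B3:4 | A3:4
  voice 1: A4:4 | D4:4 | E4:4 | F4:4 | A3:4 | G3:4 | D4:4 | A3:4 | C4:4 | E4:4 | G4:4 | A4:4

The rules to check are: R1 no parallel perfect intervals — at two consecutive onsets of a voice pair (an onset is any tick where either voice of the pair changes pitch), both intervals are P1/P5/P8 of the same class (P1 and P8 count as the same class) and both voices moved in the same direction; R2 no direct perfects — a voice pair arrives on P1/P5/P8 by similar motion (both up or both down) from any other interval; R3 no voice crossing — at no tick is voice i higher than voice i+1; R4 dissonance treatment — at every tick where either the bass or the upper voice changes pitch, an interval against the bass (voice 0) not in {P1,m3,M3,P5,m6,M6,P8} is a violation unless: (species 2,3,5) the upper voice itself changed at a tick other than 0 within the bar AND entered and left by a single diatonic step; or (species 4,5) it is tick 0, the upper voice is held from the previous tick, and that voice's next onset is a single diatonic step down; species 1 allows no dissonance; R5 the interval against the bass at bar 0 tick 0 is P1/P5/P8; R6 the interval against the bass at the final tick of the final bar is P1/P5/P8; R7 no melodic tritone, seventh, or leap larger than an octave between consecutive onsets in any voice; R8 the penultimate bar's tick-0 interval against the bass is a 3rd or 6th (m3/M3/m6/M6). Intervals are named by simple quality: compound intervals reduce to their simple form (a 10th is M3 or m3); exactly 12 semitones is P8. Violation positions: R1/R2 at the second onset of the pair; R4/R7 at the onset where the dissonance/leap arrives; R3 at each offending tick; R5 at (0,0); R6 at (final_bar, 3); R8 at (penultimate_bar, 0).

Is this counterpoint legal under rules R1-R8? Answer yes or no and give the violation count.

bar 0: v0=A3 v1=A4 (P8)
bar 1: v0=B3 v1=D4 (m3)
bar 2: v0=G3 v1=E4 (M6)
bar 3: v0=A3 v1=F4 (m6)
bar 4: v0=F3 v1=A3 (M3)
bar 5: v0=E3 v1=G3 (m3)
bar 6: v0=F3 v1=D4 (M6)
bar 7: v0=D3 v1=A3 (P5)
bar 8: v0=F3 v1=C4 (P5)
bar 9: v0=G3 v1=E4 (M6)
bar 10: v0=B3 v1=G4 (m6)
bar 11: v0=A3 v1=A4 (P8)
  R2 @ bar7.0: F3/D4 M6 -> D3/A3 P5 similar
  R1 @ bar8.0: D3/A3 P5 -> F3/C4 P5 similar

No (2 violations)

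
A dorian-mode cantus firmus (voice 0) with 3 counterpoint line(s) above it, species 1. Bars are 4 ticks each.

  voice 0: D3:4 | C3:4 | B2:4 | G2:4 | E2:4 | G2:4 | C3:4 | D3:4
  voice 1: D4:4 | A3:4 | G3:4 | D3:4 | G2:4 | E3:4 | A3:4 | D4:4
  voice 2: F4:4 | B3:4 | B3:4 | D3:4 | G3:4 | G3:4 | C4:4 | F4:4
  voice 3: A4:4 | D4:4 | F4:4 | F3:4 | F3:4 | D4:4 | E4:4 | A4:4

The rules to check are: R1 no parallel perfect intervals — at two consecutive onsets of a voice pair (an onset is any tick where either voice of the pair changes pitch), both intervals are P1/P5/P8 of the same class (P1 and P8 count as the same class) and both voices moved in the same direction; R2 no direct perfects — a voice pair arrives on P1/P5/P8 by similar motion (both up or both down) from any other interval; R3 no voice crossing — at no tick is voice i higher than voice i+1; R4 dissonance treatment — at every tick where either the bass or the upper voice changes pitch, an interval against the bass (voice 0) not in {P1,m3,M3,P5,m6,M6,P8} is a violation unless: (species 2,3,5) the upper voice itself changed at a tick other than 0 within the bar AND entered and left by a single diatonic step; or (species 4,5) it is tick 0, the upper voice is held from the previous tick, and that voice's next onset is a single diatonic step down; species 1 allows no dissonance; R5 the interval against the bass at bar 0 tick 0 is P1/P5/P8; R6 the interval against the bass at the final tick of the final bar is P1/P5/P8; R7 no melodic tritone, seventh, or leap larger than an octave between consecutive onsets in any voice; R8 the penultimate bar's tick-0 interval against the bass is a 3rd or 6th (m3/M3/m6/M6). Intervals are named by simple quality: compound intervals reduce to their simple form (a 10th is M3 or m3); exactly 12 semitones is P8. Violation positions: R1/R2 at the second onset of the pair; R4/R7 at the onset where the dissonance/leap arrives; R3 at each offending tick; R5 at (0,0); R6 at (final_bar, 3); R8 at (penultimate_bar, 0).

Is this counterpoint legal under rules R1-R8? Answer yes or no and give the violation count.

bar 0: v0=D3 v1=D4 v2=F4 v3=A4 (P5)
bar 1: v0=C3 v1=A3 v2=B3 v3=D4 (M2)
bar 2: v0=B2 v1=G3 v2=B3 v3=F4 (TT)
bar 3: v0=G2 v1=D3 v2=D3 v3=F3 (m7)
bar 4: v0=E2 v1=G2 v2=G3 v3=F3 (m2)
bar 5: v0=G2 v1=E3 v2=G3 v3=D4 (P5)
bar 6: v0=C3 v1=A3 v2=C4 v3=E4 (M3)
bar 7: v0=D3 v1=D4 v2=F4 v3=A4 (P5)
  R5 @ bar0.0: opens on m3
  R4 @ bar1.0: C3/B3 M7 untreated
  R4 @ bar1.0: C3/D4 M2 untreated
  R7 @ bar1.0: F4->B3 leap 6st
  R4 @ bar2.0: B2/F4 TT untreated
  R2 @ bar3.0: B2/G3 m6 -> G2/D3 P5 similar
  R2 @ bar3.0: B2/B3 P8 -> G2/D3 P5 similar
  R2 @ bar3.0: G3/B3 M3 -> D3/D3 P1 similar
  R4 @ bar3.0: G2/F3 m7 untreated
  R3 @ bar4.0: G3 above F3
  R4 @ bar4.0: E2/F3 m2 untreated
  R3 @ bar4.1: G3 above F3
  R3 @ bar4.2: G3 above F3
  R3 @ bar4.3: G3 above F3
  R2 @ bar5.0: E2/F3 m2 -> G2/D4 P5 similar
  R1 @ bar6.0: G2/G3 P8 -> C3/C4 P8 similar
  R2 @ bar6.0: E3/D4 m7 -> A3/E4 P5 similar
  R8 @ bar6.0: penult P8 not 3rd/6th
  R1 @ bar7.0: A3/E4 P5 -> D4/A4 P5 similar
  R2 @ bar7.0: C3/A3 M6 -> D3/D4 P8 similar
  R2 @ bar7.0: C3/E4 M3 -> D3/A4 P5 similar
  R6 @ bar7.3: closes on m3

No (22 violations)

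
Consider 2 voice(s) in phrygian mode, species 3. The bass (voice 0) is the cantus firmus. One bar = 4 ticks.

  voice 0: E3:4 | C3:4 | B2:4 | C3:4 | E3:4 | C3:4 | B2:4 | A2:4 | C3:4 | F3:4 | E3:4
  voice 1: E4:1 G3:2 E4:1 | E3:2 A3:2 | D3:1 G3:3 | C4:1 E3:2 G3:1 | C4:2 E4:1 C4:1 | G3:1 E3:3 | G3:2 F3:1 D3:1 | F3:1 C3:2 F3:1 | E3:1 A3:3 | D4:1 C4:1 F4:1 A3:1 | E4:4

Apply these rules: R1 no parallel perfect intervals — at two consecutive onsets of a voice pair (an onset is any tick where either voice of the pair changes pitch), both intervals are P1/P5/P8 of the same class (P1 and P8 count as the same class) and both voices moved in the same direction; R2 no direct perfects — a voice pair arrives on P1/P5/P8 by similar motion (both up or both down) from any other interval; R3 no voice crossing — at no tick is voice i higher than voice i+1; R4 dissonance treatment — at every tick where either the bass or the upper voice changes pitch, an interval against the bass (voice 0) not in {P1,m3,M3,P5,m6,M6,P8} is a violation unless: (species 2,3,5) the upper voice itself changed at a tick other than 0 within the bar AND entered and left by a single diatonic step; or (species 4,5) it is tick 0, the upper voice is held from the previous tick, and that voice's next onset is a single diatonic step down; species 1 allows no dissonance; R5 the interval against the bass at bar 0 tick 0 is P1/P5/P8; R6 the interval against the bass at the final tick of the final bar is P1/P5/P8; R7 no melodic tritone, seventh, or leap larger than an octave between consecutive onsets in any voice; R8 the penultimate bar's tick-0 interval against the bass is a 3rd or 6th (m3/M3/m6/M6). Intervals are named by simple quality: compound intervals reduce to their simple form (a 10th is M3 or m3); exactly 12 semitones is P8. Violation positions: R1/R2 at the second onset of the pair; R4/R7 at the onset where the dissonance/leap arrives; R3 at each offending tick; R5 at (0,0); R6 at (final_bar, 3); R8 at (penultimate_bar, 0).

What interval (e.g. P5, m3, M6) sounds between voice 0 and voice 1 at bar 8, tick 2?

M6

voice 0=C3 voice 1=A3 -> M6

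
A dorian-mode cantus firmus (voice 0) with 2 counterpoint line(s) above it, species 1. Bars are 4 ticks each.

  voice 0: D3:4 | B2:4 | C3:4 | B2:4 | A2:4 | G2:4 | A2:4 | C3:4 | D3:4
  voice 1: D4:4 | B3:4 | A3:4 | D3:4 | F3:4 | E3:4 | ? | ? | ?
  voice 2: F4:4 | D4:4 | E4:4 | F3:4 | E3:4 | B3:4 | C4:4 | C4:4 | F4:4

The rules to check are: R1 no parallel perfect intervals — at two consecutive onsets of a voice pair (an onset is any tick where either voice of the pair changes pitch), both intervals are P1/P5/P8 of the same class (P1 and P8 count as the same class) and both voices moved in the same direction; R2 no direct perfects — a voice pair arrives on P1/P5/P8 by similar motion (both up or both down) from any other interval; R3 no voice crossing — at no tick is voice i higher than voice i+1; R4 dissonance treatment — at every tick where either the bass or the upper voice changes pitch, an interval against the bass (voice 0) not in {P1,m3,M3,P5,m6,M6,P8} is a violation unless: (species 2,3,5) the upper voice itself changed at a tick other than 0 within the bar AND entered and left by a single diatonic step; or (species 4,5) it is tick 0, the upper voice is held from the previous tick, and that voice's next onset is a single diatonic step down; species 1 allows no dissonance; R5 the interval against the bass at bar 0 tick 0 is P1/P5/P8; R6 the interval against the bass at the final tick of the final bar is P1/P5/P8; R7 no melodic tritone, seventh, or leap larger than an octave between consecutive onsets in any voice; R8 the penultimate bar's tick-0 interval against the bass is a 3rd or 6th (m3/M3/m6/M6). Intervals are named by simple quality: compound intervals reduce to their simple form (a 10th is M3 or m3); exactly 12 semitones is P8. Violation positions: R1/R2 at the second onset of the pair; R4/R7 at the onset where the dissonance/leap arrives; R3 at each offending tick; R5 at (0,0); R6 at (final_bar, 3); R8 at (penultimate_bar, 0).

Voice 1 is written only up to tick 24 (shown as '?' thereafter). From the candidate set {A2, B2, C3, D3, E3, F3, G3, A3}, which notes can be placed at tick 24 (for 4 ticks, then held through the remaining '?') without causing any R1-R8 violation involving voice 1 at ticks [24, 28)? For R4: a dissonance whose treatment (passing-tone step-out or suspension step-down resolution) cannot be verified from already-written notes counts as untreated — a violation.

{A2, C3, E3}

A2: legal
B2: violates R4
C3: legal
D3: violates R4
E3: legal
F3: violates R1
G3: violates R4
A3: violates R2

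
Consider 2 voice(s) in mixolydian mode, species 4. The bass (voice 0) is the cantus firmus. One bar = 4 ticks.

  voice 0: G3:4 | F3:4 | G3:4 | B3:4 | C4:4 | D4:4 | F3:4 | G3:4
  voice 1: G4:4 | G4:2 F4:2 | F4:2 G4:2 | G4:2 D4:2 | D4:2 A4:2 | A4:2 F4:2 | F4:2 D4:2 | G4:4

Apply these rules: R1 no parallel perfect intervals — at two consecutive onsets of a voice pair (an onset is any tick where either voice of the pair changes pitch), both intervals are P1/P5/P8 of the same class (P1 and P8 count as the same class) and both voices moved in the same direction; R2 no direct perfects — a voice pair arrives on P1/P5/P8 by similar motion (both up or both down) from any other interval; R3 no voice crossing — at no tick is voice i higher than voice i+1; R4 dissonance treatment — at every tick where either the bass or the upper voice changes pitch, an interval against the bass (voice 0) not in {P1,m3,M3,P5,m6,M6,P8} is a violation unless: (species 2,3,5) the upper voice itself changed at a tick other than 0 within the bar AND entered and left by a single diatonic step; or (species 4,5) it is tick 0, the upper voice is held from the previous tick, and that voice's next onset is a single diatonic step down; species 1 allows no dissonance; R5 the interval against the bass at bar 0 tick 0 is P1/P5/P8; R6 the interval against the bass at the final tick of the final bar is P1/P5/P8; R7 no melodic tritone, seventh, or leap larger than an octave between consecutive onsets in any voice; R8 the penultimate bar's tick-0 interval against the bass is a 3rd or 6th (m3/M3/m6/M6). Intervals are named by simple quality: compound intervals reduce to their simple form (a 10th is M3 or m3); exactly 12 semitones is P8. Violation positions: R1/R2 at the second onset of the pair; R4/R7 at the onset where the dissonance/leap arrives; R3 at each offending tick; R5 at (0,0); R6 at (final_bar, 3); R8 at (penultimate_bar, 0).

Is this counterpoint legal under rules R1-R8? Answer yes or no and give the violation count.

bar 0: v0=G3 v1=G4 (P8)
bar 1: v0=F3 v1=G4 (M2)
bar 2: v0=G3 v1=F4 (m7)
bar 3: v0=B3 v1=G4 (m6)
bar 4: v0=C4 v1=D4 (M2)
bar 5: v0=D4 v1=A4 (P5)
bar 6: v0=F3 v1=F4 (P8)
bar 7: v0=G3 v1=G4 (P8)
  R4 @ bar2.0: G3/F4 m7 untreated
  R4 @ bar4.0: C4/D4 M2 untreated
  R8 @ bar6.0: penult P8 not 3rd/6th
  R2 @ bar7.0: F3/D4 M6 -> G3/G4 P8 similar

No (4 violations)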